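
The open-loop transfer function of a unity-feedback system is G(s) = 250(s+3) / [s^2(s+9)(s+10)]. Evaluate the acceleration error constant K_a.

G(s) has two factors of s in the denominator, so the system is type 2.
K_a = lim_{s→0} s^2·G(s) = 250·3 / (9·10) = 25/3.

25/3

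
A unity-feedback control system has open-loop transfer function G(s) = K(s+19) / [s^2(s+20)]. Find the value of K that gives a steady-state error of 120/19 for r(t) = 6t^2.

System type = 2 (two poles at s=0).
K_a = lim_{s→0} s^2·G(s) = K·19 / (20) = 0.95·K.
e_ss = 12/K_a = 120/19 ⇒ K_a = 1.9 ⇒ K = 1.9/0.95 = 2.

2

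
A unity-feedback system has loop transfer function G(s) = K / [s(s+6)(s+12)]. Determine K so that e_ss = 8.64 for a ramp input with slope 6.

The open loop has one pole at the origin → type 1 system.
K_v = lim_{s→0} s·G(s) = K / (6·12) = (1/72)·K.
e_ss = 6/K_v = 8.64 ⇒ K_v = 25/36 ⇒ K = (25/36)/(1/72) = 50.

50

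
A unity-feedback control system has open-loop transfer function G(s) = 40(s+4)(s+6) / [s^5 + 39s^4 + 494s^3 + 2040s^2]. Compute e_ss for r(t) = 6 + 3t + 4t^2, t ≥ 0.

The denominator has no term below 2040s^2 — 2 poles at s=0, type 2. By superposition:
  • 6: tracked with zero error.
  • 3t: tracked with zero error.
  • 4t^2: e_ss = 8/K_a with K_a=8/17 → 17.
Total e_ss = 17.

17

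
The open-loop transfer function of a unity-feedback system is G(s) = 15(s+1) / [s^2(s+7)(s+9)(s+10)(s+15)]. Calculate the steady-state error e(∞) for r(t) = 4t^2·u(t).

5040

System type = 2 (two poles at s=0).
K_a = lim_{s→0} s^2·G(s) = 15·1 / (7·9·10·15) = 1/630.
r(t) = 4t^2 gives R(s) = 8/s^3.
e_ss = 8/K_a = 8/(1/630) = 5040.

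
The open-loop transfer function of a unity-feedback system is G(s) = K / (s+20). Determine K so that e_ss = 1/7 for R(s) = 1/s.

The open loop has no poles at the origin → type 0 system.
K_p = lim_{s→0} G(s) = K / (20) = 0.05·K.
e_ss = 1/(1 + K_p) = 1/7 ⇒ 1 + 0.05·K = 7 ⇒ K = 120.

120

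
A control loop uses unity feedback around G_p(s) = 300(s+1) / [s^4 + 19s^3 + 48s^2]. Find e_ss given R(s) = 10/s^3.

Lowest-order denominator term is 48s^2, so the open loop has 2 poles at the origin → type 2 system.
K_a = lim_{s→0} s^2·G_p(s) = 300·1 / 48 = 6.25.
r(t) = 5t^2 gives R(s) = 10/s^3.
e_ss = 10/K_a = 10/6.25 = 1.6.

1.6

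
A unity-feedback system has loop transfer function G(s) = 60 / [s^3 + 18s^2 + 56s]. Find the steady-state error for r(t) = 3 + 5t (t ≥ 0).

14/3

Factoring s from the denominator leaves a polynomial with constant term 56, so the system is type 1. By superposition:
  • 3: tracked with zero error.
  • 5t: e_ss = 5/K_v with K_v=15/14 → 14/3.
Total e_ss = 14/3.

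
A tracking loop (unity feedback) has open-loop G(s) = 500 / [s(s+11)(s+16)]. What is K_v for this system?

One free integrator in G(s): this is a type 1 system.
K_v = lim_{s→0} s·G(s) = 500 / (11·16) = 125/44.

125/44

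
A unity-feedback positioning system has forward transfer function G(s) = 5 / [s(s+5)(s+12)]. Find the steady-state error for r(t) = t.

G(s) has one factor of s in the denominator, so the system is type 1.
K_v = lim_{s→0} s·G(s) = 5 / (5·12) = 1/12.
e_ss = 1/K_v = 1/(1/12) = 12.

12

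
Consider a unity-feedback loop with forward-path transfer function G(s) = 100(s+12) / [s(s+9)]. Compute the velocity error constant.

400/3

System type = 1 (one pole at s=0).
K_v = lim_{s→0} s·G(s) = 100·12 / (9) = 400/3.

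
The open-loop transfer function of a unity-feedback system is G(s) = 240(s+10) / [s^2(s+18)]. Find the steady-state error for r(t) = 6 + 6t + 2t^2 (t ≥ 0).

Two free integrators in G(s): this is a type 2 system. Treating each term separately:
  • 6: tracked with zero error.
  • 6t: tracked with zero error.
  • 2t^2: e_ss = 4/K_a with K_a=400/3 → 0.03.
Total e_ss = 0.03.

0.03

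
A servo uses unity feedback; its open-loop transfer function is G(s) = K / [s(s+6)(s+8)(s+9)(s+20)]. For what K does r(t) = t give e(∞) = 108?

80

System type = 1 (one pole at s=0).
K_v = lim_{s→0} s·G(s) = K / (6·8·9·20) = (1/8640)·K.
e_ss = 1/K_v = 108 ⇒ K_v = 1/108 ⇒ K = (1/108)/(1/8640) = 80.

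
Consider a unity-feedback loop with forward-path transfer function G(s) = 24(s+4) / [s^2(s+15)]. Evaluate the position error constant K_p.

infinity

K_p = lim_{s→0} G(s); with 2 poles at the origin the limit diverges, so K_p = ∞.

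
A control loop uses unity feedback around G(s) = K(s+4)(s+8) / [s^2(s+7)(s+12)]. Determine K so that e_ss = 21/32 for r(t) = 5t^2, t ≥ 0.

Two free integrators in G(s): this is a type 2 system.
K_a = lim_{s→0} s^2·G(s) = K·4·8 / (7·12) = (8/21)·K.
e_ss = 10/K_a = 21/32 ⇒ K_a = 320/21 ⇒ K = (320/21)/(8/21) = 40.

40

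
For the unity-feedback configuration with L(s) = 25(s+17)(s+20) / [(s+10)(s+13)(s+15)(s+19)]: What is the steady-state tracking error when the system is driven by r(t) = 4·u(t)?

No free integrators in L(s): this is a type 0 system.
K_p = lim_{s→0} L(s) = 25·17·20 / (10·13·15·19) = 170/741.
e_ss = 4/(1 + K_p) = 4/(911/741) = 2964/911.

2964/911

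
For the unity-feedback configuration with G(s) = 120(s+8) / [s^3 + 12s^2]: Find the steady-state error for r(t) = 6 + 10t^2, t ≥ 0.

Factoring s^2 from the denominator leaves a polynomial with constant term 12, so the system is type 2. By superposition:
  • 6: tracked with zero error.
  • 10t^2: e_ss = 20/K_a with K_a=80 → 0.25.
Total e_ss = 0.25.

0.25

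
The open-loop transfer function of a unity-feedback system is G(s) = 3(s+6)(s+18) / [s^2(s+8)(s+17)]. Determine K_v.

K_v = lim_{s→0} s·G(s); with 2 poles at the origin the limit diverges, so K_v = ∞.

infinity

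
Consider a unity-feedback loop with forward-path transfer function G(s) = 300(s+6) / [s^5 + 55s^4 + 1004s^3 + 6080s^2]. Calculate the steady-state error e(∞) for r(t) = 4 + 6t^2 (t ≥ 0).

608/15

Lowest-order denominator term is 6080s^2, so the open loop has 2 poles at the origin → type 2 system. By superposition:
  • 4: tracked with zero error.
  • 6t^2: e_ss = 12/K_a with K_a=45/152 → 608/15.
Total e_ss = 608/15.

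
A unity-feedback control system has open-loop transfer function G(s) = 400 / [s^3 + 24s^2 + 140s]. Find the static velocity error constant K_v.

20/7

Factoring s from the denominator leaves a polynomial with constant term 140, so the system is type 1.
K_v = lim_{s→0} s·G(s) = 400 / 140 = 20/7.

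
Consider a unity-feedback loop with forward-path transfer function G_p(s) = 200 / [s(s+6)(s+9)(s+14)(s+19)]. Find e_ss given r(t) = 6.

0

The open loop has one pole at the origin → type 1 system.
K_p = ∞ for a type-1 system; e_ss to a step is zero.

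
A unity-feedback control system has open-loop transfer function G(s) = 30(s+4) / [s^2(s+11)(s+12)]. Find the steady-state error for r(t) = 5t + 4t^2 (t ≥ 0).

8.8

System type = 2 (two poles at s=0). Treating each term separately:
  • 5t: tracked with zero error.
  • 4t^2: e_ss = 8/K_a with K_a=10/11 → 8.8.
Total e_ss = 8.8.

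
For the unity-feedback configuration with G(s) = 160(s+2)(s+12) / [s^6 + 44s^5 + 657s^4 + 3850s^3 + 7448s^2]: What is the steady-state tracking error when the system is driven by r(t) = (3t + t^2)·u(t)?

931/240

Lowest-order denominator term is 7448s^2, so the open loop has 2 poles at the origin → type 2 system. Taking each input component in turn:
  • 3t: tracked with zero error.
  • t^2: e_ss = 2/K_a with K_a=480/931 → 931/240.
Total e_ss = 931/240.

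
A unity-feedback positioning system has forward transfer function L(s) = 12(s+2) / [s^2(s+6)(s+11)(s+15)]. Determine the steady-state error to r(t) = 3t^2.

247.5

L(s) has two factors of s in the denominator, so the system is type 2.
K_a = lim_{s→0} s^2·L(s) = 12·2 / (6·11·15) = 4/165.
r(t) = 3t^2 gives R(s) = 6/s^3.
e_ss = 6/K_a = 6/(4/165) = 247.5.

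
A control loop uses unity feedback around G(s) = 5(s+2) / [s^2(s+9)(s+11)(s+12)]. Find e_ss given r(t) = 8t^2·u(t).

1900.8

System type = 2 (two poles at s=0).
K_a = lim_{s→0} s^2·G(s) = 5·2 / (9·11·12) = 5/594.
r(t) = 8t^2 gives R(s) = 16/s^3.
e_ss = 16/K_a = 16/(5/594) = 1900.8.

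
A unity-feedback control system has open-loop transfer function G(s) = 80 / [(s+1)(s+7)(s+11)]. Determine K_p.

G(s) has no factors of s in the denominator, so the system is type 0.
K_p = lim_{s→0} G(s) = 80 / (1·7·11) = 80/77.

80/77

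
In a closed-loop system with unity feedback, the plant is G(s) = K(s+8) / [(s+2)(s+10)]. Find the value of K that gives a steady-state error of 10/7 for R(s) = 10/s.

15

The open loop has no poles at the origin → type 0 system.
K_p = lim_{s→0} G(s) = K·8 / (2·10) = 0.4·K.
e_ss = 10/(1 + K_p) = 10/7 ⇒ 1 + 0.4·K = 7 ⇒ K = 15.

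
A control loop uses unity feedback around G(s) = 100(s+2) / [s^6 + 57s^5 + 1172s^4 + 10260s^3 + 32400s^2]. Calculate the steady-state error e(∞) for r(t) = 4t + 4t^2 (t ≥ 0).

1296

The denominator has no term below 32400s^2 — 2 poles at s=0, type 2. Taking each input component in turn:
  • 4t: tracked with zero error.
  • 4t^2: e_ss = 8/K_a with K_a=1/162 → 1296.
Total e_ss = 1296.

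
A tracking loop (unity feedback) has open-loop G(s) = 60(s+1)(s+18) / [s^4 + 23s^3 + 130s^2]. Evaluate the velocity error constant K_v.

infinity

K_v = lim_{s→0} s·G(s); with 2 poles at the origin the limit diverges, so K_v = ∞.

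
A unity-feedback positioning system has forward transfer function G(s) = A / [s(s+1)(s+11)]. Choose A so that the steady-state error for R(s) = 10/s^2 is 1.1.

100

G(s) has one factor of s in the denominator, so the system is type 1.
K_v = lim_{s→0} s·G(s) = A / (1·11) = (1/11)·A.
e_ss = 10/K_v = 1.1 ⇒ K_v = 100/11 ⇒ A = (100/11)/(1/11) = 100.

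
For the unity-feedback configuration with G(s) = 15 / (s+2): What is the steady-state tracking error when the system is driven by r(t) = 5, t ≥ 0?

10/17

No free integrators in G(s): this is a type 0 system.
K_p = lim_{s→0} G(s) = 15 / (2) = 7.5.
e_ss = 5/(1 + K_p) = 5/8.5 = 10/17.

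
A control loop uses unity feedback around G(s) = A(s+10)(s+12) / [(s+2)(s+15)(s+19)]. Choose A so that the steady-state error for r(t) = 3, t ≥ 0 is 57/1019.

250

System type = 0 (no poles at s=0).
K_p = lim_{s→0} G(s) = A·10·12 / (2·15·19) = (4/19)·A.
e_ss = 3/(1 + K_p) = 57/1019 ⇒ 1 + (4/19)·A = 1019/19 ⇒ A = 250.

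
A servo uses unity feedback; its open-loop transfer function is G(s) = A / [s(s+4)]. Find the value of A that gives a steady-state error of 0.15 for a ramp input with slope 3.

The open loop has one pole at the origin → type 1 system.
K_v = lim_{s→0} s·G(s) = A / (4) = 0.25·A.
e_ss = 3/K_v = 0.15 ⇒ K_v = 20 ⇒ A = 20/0.25 = 80.

80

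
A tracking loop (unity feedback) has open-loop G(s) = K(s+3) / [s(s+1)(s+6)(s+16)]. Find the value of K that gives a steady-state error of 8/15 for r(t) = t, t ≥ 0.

The open loop has one pole at the origin → type 1 system.
K_v = lim_{s→0} s·G(s) = K·3 / (1·6·16) = (1/32)·K.
e_ss = 1/K_v = 8/15 ⇒ K_v = 1.875 ⇒ K = 1.875/(1/32) = 60.

60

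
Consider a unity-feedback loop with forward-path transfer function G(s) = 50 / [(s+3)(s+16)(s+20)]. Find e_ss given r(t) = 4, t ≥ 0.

System type = 0 (no poles at s=0).
K_p = lim_{s→0} G(s) = 50 / (3·16·20) = 5/96.
e_ss = 4/(1 + K_p) = 4/(101/96) = 384/101.

384/101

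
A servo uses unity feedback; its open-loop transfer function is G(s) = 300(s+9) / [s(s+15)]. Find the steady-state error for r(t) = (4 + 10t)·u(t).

1/18

G(s) has one factor of s in the denominator, so the system is type 1. Taking each input component in turn:
  • 4: tracked with zero error.
  • 10t: e_ss = 10/K_v with K_v=180 → 1/18.
Total e_ss = 1/18.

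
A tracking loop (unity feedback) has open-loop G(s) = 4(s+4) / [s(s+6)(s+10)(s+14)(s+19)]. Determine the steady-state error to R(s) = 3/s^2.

2992.5

G(s) has one factor of s in the denominator, so the system is type 1.
K_v = lim_{s→0} s·G(s) = 4·4 / (6·10·14·19) = 2/1995.
e_ss = 3/K_v = 3/(2/1995) = 2992.5.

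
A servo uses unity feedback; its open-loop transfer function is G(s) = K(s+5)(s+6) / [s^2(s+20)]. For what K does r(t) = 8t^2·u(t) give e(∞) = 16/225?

Two free integrators in G(s): this is a type 2 system.
K_a = lim_{s→0} s^2·G(s) = K·5·6 / (20) = 1.5·K.
e_ss = 16/K_a = 16/225 ⇒ K_a = 225 ⇒ K = 225/1.5 = 150.

150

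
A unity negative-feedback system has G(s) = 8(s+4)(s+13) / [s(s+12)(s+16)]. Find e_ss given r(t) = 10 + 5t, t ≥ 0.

The open loop has one pole at the origin → type 1 system. By superposition:
  • 10: tracked with zero error.
  • 5t: e_ss = 5/K_v with K_v=13/6 → 30/13.
Total e_ss = 30/13.

30/13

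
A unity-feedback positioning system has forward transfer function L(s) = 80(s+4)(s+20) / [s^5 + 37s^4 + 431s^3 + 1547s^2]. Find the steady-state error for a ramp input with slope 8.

0

Factoring s^2 from the denominator leaves a polynomial with constant term 1547, so the system is type 2.
A type-2 system has K_v = ∞, so it tracks a ramp input with zero steady-state error.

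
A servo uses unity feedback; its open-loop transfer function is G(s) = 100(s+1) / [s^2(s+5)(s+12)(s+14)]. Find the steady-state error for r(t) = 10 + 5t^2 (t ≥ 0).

Two free integrators in G(s): this is a type 2 system. Treating each term separately:
  • 10: tracked with zero error.
  • 5t^2: e_ss = 10/K_a with K_a=5/42 → 84.
Total e_ss = 84.

84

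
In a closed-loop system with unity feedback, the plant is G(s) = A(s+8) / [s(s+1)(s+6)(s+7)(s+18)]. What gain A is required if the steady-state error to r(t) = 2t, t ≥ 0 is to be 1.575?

System type = 1 (one pole at s=0).
K_v = lim_{s→0} s·G(s) = A·8 / (1·6·7·18) = (2/189)·A.
e_ss = 2/K_v = 1.575 ⇒ K_v = 80/63 ⇒ A = (80/63)/(2/189) = 120.

120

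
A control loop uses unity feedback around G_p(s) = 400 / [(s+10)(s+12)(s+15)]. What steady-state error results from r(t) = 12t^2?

infinity

The open loop has no poles at the origin → type 0 system.
For a type-0 system K_a = 0, so e_ss to a parabolic input is unbounded.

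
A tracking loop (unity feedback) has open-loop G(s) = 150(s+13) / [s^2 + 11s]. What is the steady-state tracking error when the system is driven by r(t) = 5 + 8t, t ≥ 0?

44/975

The denominator has no term below 11s — 1 pole at s=0, type 1. Taking each input component in turn:
  • 5: tracked with zero error.
  • 8t: e_ss = 8/K_v with K_v=1950/11 → 44/975.
Total e_ss = 44/975.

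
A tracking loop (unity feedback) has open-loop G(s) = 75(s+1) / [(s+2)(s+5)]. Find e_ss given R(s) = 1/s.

2/17

System type = 0 (no poles at s=0).
K_p = lim_{s→0} G(s) = 75·1 / (2·5) = 7.5.
e_ss = 1/(1 + K_p) = 1/8.5 = 2/17.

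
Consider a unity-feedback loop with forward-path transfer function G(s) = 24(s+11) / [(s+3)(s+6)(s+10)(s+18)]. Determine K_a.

G(s) has no factors of s in the denominator, so the system is type 0.
K_a = lim_{s→0} s^2·G(s) = 0 (the extra factor of s kills the finite limit).

0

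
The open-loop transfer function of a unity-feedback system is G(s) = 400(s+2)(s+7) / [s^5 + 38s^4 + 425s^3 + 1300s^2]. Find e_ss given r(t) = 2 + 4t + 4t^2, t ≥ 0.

13/7

Factoring s^2 from the denominator leaves a polynomial with constant term 1300, so the system is type 2. Treating each term separately:
  • 2: tracked with zero error.
  • 4t: tracked with zero error.
  • 4t^2: e_ss = 8/K_a with K_a=56/13 → 13/7.
Total e_ss = 13/7.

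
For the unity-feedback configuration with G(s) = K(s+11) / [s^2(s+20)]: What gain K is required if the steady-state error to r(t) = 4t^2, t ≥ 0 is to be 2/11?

80

System type = 2 (two poles at s=0).
K_a = lim_{s→0} s^2·G(s) = K·11 / (20) = 0.55·K.
e_ss = 8/K_a = 2/11 ⇒ K_a = 44 ⇒ K = 44/0.55 = 80.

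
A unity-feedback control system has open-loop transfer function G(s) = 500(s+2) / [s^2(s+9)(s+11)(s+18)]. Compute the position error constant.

infinity

K_p = lim_{s→0} G(s); with 2 poles at the origin the limit diverges, so K_p = ∞.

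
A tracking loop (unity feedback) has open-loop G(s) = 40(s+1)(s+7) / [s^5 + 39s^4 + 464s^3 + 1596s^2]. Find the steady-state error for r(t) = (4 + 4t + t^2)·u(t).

11.4

The denominator has no term below 1596s^2 — 2 poles at s=0, type 2. Treating each term separately:
  • 4: tracked with zero error.
  • 4t: tracked with zero error.
  • t^2: e_ss = 2/K_a with K_a=10/57 → 11.4.
Total e_ss = 11.4.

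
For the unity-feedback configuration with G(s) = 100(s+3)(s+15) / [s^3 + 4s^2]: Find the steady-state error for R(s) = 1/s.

Lowest-order denominator term is 4s^2, so the open loop has 2 poles at the origin → type 2 system.
K_p = ∞ for a type-2 system; e_ss to a step is zero.

0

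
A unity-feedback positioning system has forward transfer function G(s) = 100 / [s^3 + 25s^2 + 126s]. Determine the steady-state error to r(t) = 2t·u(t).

2.52

Lowest-order denominator term is 126s, so the open loop has 1 pole at the origin → type 1 system.
K_v = lim_{s→0} s·G(s) = 100 / 126 = 50/63.
e_ss = 2/K_v = 2/(50/63) = 2.52.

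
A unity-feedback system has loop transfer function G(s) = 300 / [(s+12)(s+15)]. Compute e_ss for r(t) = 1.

0.375

No free integrators in G(s): this is a type 0 system.
K_p = lim_{s→0} G(s) = 300 / (12·15) = 5/3.
e_ss = 1/(1 + K_p) = 1/(8/3) = 0.375.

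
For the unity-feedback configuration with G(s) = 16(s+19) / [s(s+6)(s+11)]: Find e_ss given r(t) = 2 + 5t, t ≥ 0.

165/152

The open loop has one pole at the origin → type 1 system. Taking each input component in turn:
  • 2: tracked with zero error.
  • 5t: e_ss = 5/K_v with K_v=152/33 → 165/152.
Total e_ss = 165/152.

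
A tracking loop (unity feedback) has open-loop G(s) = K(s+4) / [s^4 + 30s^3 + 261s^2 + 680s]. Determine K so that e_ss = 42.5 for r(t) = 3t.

12

Factoring s from the denominator leaves a polynomial with constant term 680, so the system is type 1.
K_v = lim_{s→0} s·G(s) = K·4 / 680 = (1/170)·K.
e_ss = 3/K_v = 42.5 ⇒ K_v = 6/85 ⇒ K = (6/85)/(1/170) = 12.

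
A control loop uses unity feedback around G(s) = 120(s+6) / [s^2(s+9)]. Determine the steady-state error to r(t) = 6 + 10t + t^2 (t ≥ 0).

0.025

The open loop has two poles at the origin → type 2 system. Taking each input component in turn:
  • 6: tracked with zero error.
  • 10t: tracked with zero error.
  • t^2: e_ss = 2/K_a with K_a=80 → 0.025.
Total e_ss = 0.025.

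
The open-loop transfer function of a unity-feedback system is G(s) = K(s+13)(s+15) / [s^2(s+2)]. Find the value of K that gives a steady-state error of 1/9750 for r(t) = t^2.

G(s) has two factors of s in the denominator, so the system is type 2.
K_a = lim_{s→0} s^2·G(s) = K·13·15 / (2) = 97.5·K.
e_ss = 2/K_a = 1/9750 ⇒ K_a = 19500 ⇒ K = 19500/97.5 = 200.

200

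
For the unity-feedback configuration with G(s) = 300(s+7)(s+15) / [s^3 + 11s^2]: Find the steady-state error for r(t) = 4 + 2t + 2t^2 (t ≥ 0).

11/7875

Factoring s^2 from the denominator leaves a polynomial with constant term 11, so the system is type 2. Treating each term separately:
  • 4: tracked with zero error.
  • 2t: tracked with zero error.
  • 2t^2: e_ss = 4/K_a with K_a=31500/11 → 11/7875.
Total e_ss = 11/7875.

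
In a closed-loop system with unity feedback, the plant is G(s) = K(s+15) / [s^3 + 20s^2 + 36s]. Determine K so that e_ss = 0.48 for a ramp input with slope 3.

The denominator has no term below 36s — 1 pole at s=0, type 1.
K_v = lim_{s→0} s·G(s) = K·15 / 36 = (5/12)·K.
e_ss = 3/K_v = 0.48 ⇒ K_v = 6.25 ⇒ K = 6.25/(5/12) = 15.

15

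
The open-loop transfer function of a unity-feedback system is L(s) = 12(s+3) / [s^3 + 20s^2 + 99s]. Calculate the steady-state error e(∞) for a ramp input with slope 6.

Lowest-order denominator term is 99s, so the open loop has 1 pole at the origin → type 1 system.
K_v = lim_{s→0} s·L(s) = 12·3 / 99 = 4/11.
e_ss = 6/K_v = 6/(4/11) = 16.5.

16.5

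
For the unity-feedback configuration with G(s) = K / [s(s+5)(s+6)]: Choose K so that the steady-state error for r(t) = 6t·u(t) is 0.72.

G(s) has one factor of s in the denominator, so the system is type 1.
K_v = lim_{s→0} s·G(s) = K / (5·6) = (1/30)·K.
e_ss = 6/K_v = 0.72 ⇒ K_v = 25/3 ⇒ K = (25/3)/(1/30) = 250.

250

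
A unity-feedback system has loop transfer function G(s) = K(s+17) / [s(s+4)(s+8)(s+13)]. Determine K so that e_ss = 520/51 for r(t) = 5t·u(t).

System type = 1 (one pole at s=0).
K_v = lim_{s→0} s·G(s) = K·17 / (4·8·13) = (17/416)·K.
e_ss = 5/K_v = 520/51 ⇒ K_v = 51/104 ⇒ K = (51/104)/(17/416) = 12.

12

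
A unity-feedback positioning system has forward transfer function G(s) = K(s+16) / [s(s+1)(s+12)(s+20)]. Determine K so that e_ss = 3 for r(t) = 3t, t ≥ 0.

15

The open loop has one pole at the origin → type 1 system.
K_v = lim_{s→0} s·G(s) = K·16 / (1·12·20) = (1/15)·K.
e_ss = 3/K_v = 3 ⇒ K_v = 1 ⇒ K = 1/(1/15) = 15.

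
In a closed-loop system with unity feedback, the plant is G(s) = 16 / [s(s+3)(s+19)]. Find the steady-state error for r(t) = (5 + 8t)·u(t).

G(s) has one factor of s in the denominator, so the system is type 1. By superposition:
  • 5: tracked with zero error.
  • 8t: e_ss = 8/K_v with K_v=16/57 → 28.5.
Total e_ss = 28.5.

28.5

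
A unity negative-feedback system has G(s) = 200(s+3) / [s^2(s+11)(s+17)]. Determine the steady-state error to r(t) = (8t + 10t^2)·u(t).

187/30

System type = 2 (two poles at s=0). By superposition:
  • 8t: tracked with zero error.
  • 10t^2: e_ss = 20/K_a with K_a=600/187 → 187/30.
Total e_ss = 187/30.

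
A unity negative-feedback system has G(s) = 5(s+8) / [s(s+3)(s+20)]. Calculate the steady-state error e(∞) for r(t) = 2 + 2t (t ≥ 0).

3

The open loop has one pole at the origin → type 1 system. By superposition:
  • 2: tracked with zero error.
  • 2t: e_ss = 2/K_v with K_v=2/3 → 3.
Total e_ss = 3.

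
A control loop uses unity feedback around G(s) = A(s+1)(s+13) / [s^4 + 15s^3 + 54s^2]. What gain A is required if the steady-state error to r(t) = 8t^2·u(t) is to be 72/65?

The denominator has no term below 54s^2 — 2 poles at s=0, type 2.
K_a = lim_{s→0} s^2·G(s) = A·1·13 / 54 = (13/54)·A.
e_ss = 16/K_a = 72/65 ⇒ K_a = 130/9 ⇒ A = (130/9)/(13/54) = 60.

60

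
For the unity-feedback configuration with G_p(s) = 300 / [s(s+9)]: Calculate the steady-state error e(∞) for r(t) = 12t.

System type = 1 (one pole at s=0).
K_v = lim_{s→0} s·G_p(s) = 300 / (9) = 100/3.
e_ss = 12/K_v = 12/(100/3) = 0.36.

0.36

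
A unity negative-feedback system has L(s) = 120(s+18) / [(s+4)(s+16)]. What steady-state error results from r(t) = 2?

8/139

The open loop has no poles at the origin → type 0 system.
K_p = lim_{s→0} L(s) = 120·18 / (4·16) = 33.75.
e_ss = 2/(1 + K_p) = 2/34.75 = 8/139.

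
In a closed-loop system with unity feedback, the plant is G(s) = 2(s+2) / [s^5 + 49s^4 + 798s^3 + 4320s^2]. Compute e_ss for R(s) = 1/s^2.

0

Lowest-order denominator term is 4320s^2, so the open loop has 2 poles at the origin → type 2 system.
K_v = ∞ for a type-2 system; e_ss to a ramp is zero.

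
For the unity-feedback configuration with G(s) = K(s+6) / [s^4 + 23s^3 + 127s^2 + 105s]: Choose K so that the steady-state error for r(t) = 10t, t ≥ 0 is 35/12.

Factoring s from the denominator leaves a polynomial with constant term 105, so the system is type 1.
K_v = lim_{s→0} s·G(s) = K·6 / 105 = (2/35)·K.
e_ss = 10/K_v = 35/12 ⇒ K_v = 24/7 ⇒ K = (24/7)/(2/35) = 60.

60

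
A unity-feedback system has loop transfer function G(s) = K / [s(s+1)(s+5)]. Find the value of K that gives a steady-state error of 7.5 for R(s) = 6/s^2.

G(s) has one factor of s in the denominator, so the system is type 1.
K_v = lim_{s→0} s·G(s) = K / (1·5) = 0.2·K.
e_ss = 6/K_v = 7.5 ⇒ K_v = 0.8 ⇒ K = 0.8/0.2 = 4.

4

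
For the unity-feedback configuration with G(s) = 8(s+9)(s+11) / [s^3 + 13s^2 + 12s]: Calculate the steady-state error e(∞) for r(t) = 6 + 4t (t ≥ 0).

2/33

Lowest-order denominator term is 12s, so the open loop has 1 pole at the origin → type 1 system. Treating each term separately:
  • 6: tracked with zero error.
  • 4t: e_ss = 4/K_v with K_v=66 → 2/33.
Total e_ss = 2/33.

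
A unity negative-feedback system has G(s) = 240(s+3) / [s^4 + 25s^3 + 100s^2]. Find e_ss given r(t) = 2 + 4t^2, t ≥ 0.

10/9

The denominator has no term below 100s^2 — 2 poles at s=0, type 2. By superposition:
  • 2: tracked with zero error.
  • 4t^2: e_ss = 8/K_a with K_a=7.2 → 10/9.
Total e_ss = 10/9.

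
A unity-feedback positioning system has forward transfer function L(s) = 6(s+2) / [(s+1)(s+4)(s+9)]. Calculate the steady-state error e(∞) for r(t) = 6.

4.5

No free integrators in L(s): this is a type 0 system.
K_p = lim_{s→0} L(s) = 6·2 / (1·4·9) = 1/3.
e_ss = 6/(1 + K_p) = 6/(4/3) = 4.5.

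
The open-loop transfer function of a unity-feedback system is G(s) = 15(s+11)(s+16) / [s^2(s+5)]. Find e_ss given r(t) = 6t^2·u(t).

1/44

Two free integrators in G(s): this is a type 2 system.
K_a = lim_{s→0} s^2·G(s) = 15·11·16 / (5) = 528.
r(t) = 6t^2 gives R(s) = 12/s^3.
e_ss = 12/K_a = 12/528 = 1/44.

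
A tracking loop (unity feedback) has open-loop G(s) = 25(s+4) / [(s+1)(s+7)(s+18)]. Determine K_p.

50/63

The open loop has no poles at the origin → type 0 system.
K_p = lim_{s→0} G(s) = 25·4 / (1·7·18) = 50/63.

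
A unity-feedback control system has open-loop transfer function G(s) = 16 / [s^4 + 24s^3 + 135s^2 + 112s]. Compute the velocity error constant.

Factoring s from the denominator leaves a polynomial with constant term 112, so the system is type 1.
K_v = lim_{s→0} s·G(s) = 16 / 112 = 1/7.

1/7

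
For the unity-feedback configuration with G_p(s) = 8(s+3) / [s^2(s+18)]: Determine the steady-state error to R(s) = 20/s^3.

Two free integrators in G_p(s): this is a type 2 system.
K_a = lim_{s→0} s^2·G_p(s) = 8·3 / (18) = 4/3.
r(t) = 10t^2 gives R(s) = 20/s^3.
e_ss = 20/K_a = 20/(4/3) = 15.

15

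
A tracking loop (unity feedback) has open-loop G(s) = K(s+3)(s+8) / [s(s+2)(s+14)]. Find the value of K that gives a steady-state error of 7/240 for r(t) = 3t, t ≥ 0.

120

System type = 1 (one pole at s=0).
K_v = lim_{s→0} s·G(s) = K·3·8 / (2·14) = (6/7)·K.
e_ss = 3/K_v = 7/240 ⇒ K_v = 720/7 ⇒ K = (720/7)/(6/7) = 120.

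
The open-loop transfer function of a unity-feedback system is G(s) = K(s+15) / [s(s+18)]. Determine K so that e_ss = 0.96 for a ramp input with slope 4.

5

The open loop has one pole at the origin → type 1 system.
K_v = lim_{s→0} s·G(s) = K·15 / (18) = (5/6)·K.
e_ss = 4/K_v = 0.96 ⇒ K_v = 25/6 ⇒ K = (25/6)/(5/6) = 5.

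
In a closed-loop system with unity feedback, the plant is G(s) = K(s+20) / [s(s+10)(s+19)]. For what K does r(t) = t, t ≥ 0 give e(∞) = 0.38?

25

One free integrator in G(s): this is a type 1 system.
K_v = lim_{s→0} s·G(s) = K·20 / (10·19) = (2/19)·K.
e_ss = 1/K_v = 0.38 ⇒ K_v = 50/19 ⇒ K = (50/19)/(2/19) = 25.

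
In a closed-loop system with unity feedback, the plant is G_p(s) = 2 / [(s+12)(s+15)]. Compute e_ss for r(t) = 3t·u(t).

The open loop has no poles at the origin → type 0 system.
For a type-0 system K_v = 0, so e_ss to a ramp input is unbounded.

infinity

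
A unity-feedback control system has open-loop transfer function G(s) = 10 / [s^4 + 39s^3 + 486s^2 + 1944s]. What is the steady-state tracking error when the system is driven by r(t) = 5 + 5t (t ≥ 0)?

The denominator has no term below 1944s — 1 pole at s=0, type 1. Treating each term separately:
  • 5: tracked with zero error.
  • 5t: e_ss = 5/K_v with K_v=5/972 → 972.
Total e_ss = 972.

972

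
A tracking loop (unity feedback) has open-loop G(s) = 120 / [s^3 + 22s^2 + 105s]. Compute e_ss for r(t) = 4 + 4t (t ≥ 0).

3.5

The denominator has no term below 105s — 1 pole at s=0, type 1. Treating each term separately:
  • 4: tracked with zero error.
  • 4t: e_ss = 4/K_v with K_v=8/7 → 3.5.
Total e_ss = 3.5.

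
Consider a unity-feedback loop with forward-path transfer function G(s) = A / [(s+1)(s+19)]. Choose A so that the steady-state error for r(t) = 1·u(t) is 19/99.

80

System type = 0 (no poles at s=0).
K_p = lim_{s→0} G(s) = A / (1·19) = (1/19)·A.
e_ss = 1/(1 + K_p) = 19/99 ⇒ 1 + (1/19)·A = 99/19 ⇒ A = 80.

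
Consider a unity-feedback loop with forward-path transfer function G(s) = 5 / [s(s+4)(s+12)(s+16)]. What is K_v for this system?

G(s) has one factor of s in the denominator, so the system is type 1.
K_v = lim_{s→0} s·G(s) = 5 / (4·12·16) = 5/768.

5/768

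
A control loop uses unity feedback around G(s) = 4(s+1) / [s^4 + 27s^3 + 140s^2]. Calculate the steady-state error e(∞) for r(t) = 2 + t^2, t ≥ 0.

Factoring s^2 from the denominator leaves a polynomial with constant term 140, so the system is type 2. Taking each input component in turn:
  • 2: tracked with zero error.
  • t^2: e_ss = 2/K_a with K_a=1/35 → 70.
Total e_ss = 70.

70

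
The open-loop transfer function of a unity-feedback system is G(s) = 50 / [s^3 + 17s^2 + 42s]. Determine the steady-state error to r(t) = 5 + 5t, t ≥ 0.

4.2

The denominator has no term below 42s — 1 pole at s=0, type 1. Treating each term separately:
  • 5: tracked with zero error.
  • 5t: e_ss = 5/K_v with K_v=25/21 → 4.2.
Total e_ss = 4.2.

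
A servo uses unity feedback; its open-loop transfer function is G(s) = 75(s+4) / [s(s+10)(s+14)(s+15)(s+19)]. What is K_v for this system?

The open loop has one pole at the origin → type 1 system.
K_v = lim_{s→0} s·G(s) = 75·4 / (10·14·15·19) = 1/133.

1/133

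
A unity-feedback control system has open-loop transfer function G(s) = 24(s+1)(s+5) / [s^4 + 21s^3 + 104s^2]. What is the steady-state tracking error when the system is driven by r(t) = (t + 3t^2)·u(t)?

5.2

Lowest-order denominator term is 104s^2, so the open loop has 2 poles at the origin → type 2 system. Taking each input component in turn:
  • t: tracked with zero error.
  • 3t^2: e_ss = 6/K_a with K_a=15/13 → 5.2.
Total e_ss = 5.2.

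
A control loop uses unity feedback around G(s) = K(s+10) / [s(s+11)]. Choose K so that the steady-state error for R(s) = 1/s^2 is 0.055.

The open loop has one pole at the origin → type 1 system.
K_v = lim_{s→0} s·G(s) = K·10 / (11) = (10/11)·K.
e_ss = 1/K_v = 0.055 ⇒ K_v = 200/11 ⇒ K = (200/11)/(10/11) = 20.

20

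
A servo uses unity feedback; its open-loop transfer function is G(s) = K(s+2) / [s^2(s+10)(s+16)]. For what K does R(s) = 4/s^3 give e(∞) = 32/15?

Two free integrators in G(s): this is a type 2 system.
K_a = lim_{s→0} s^2·G(s) = K·2 / (10·16) = 0.0125·K.
e_ss = 4/K_a = 32/15 ⇒ K_a = 1.875 ⇒ K = 1.875/0.0125 = 150.

150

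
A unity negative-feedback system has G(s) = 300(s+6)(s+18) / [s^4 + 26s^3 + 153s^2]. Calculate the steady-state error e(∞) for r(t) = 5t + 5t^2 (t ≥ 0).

Factoring s^2 from the denominator leaves a polynomial with constant term 153, so the system is type 2. By superposition:
  • 5t: tracked with zero error.
  • 5t^2: e_ss = 10/K_a with K_a=3600/17 → 17/360.
Total e_ss = 17/360.

17/360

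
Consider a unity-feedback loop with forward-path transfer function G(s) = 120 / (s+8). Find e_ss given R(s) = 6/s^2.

infinity

The open loop has no poles at the origin → type 0 system.
For a type-0 system K_v = 0, so e_ss to a ramp input is unbounded.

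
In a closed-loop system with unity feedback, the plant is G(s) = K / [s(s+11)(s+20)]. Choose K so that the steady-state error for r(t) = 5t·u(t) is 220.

The open loop has one pole at the origin → type 1 system.
K_v = lim_{s→0} s·G(s) = K / (11·20) = (1/220)·K.
e_ss = 5/K_v = 220 ⇒ K_v = 1/44 ⇒ K = (1/44)/(1/220) = 5.

5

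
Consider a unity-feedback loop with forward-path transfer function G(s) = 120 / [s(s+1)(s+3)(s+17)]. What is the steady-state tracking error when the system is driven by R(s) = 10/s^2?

4.25

One free integrator in G(s): this is a type 1 system.
K_v = lim_{s→0} s·G(s) = 120 / (1·3·17) = 40/17.
e_ss = 10/K_v = 10/(40/17) = 4.25.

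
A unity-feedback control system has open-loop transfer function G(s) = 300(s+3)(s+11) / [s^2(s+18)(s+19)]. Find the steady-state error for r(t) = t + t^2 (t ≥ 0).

19/275

System type = 2 (two poles at s=0). Taking each input component in turn:
  • t: tracked with zero error.
  • t^2: e_ss = 2/K_a with K_a=550/19 → 19/275.
Total e_ss = 19/275.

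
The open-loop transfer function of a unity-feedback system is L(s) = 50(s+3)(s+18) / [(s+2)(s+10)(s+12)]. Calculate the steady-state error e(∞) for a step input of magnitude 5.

20/49

L(s) has no factors of s in the denominator, so the system is type 0.
K_p = lim_{s→0} L(s) = 50·3·18 / (2·10·12) = 11.25.
e_ss = 5/(1 + K_p) = 5/12.25 = 20/49.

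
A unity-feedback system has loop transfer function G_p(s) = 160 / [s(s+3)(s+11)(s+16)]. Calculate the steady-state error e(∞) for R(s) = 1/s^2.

3.3

One free integrator in G_p(s): this is a type 1 system.
K_v = lim_{s→0} s·G_p(s) = 160 / (3·11·16) = 10/33.
e_ss = 1/K_v = 1/(10/33) = 3.3.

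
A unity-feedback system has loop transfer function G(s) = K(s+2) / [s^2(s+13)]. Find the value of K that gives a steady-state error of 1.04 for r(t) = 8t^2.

System type = 2 (two poles at s=0).
K_a = lim_{s→0} s^2·G(s) = K·2 / (13) = (2/13)·K.
e_ss = 16/K_a = 1.04 ⇒ K_a = 200/13 ⇒ K = (200/13)/(2/13) = 100.

100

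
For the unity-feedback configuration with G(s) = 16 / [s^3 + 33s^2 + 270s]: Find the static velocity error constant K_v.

Lowest-order denominator term is 270s, so the open loop has 1 pole at the origin → type 1 system.
K_v = lim_{s→0} s·G(s) = 16 / 270 = 8/135.

8/135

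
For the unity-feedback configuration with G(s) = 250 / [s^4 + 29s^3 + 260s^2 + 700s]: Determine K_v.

5/14

Factoring s from the denominator leaves a polynomial with constant term 700, so the system is type 1.
K_v = lim_{s→0} s·G(s) = 250 / 700 = 5/14.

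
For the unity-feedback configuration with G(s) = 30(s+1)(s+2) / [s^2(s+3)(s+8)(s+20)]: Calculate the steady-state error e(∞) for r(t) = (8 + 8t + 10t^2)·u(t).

G(s) has two factors of s in the denominator, so the system is type 2. Treating each term separately:
  • 8: tracked with zero error.
  • 8t: tracked with zero error.
  • 10t^2: e_ss = 20/K_a with K_a=0.125 → 160.
Total e_ss = 160.

160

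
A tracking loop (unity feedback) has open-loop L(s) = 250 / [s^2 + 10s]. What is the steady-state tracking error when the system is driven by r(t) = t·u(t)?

0.04

Factoring s from the denominator leaves a polynomial with constant term 10, so the system is type 1.
K_v = lim_{s→0} s·L(s) = 250 / 10 = 25.
e_ss = 1/K_v = 1/25 = 0.04.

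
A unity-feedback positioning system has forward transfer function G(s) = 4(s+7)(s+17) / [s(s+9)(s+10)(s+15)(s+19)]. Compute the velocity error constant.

238/12825

G(s) has one factor of s in the denominator, so the system is type 1.
K_v = lim_{s→0} s·G(s) = 4·7·17 / (9·10·15·19) = 238/12825.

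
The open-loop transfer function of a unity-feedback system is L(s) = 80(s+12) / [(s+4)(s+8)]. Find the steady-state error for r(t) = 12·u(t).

12/31

The open loop has no poles at the origin → type 0 system.
K_p = lim_{s→0} L(s) = 80·12 / (4·8) = 30.
e_ss = 12/(1 + K_p) = 12/31.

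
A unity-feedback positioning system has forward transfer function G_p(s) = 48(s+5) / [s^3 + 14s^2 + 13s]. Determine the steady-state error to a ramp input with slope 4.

13/60

Lowest-order denominator term is 13s, so the open loop has 1 pole at the origin → type 1 system.
K_v = lim_{s→0} s·G_p(s) = 48·5 / 13 = 240/13.
e_ss = 4/K_v = 4/(240/13) = 13/60.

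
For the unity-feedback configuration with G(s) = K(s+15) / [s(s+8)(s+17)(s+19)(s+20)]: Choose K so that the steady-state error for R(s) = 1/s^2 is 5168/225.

150

One free integrator in G(s): this is a type 1 system.
K_v = lim_{s→0} s·G(s) = K·15 / (8·17·19·20) = (3/10336)·K.
e_ss = 1/K_v = 5168/225 ⇒ K_v = 225/5168 ⇒ K = (225/5168)/(3/10336) = 150.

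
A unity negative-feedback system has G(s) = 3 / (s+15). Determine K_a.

No free integrators in G(s): this is a type 0 system.
K_a = lim_{s→0} s^2·G(s) = 0 (the extra factor of s kills the finite limit).

0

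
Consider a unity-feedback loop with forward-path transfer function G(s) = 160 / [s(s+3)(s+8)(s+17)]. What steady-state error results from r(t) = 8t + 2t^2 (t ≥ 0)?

The open loop has one pole at the origin → type 1 system. Taking each input component in turn:
  • 8t: e_ss = 8/K_v with K_v=20/51 → 20.4.
  • 2t^2: a type-1 system cannot track it, e_ss → ∞.
The unbounded component dominates.

infinity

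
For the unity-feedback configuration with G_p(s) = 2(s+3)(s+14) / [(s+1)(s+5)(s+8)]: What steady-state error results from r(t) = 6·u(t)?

System type = 0 (no poles at s=0).
K_p = lim_{s→0} G_p(s) = 2·3·14 / (1·5·8) = 2.1.
e_ss = 6/(1 + K_p) = 6/3.1 = 60/31.

60/31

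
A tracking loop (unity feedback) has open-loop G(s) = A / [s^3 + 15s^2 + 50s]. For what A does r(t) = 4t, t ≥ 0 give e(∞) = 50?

4

Factoring s from the denominator leaves a polynomial with constant term 50, so the system is type 1.
K_v = lim_{s→0} s·G(s) = A / 50 = 0.02·A.
e_ss = 4/K_v = 50 ⇒ K_v = 0.08 ⇒ A = 0.08/0.02 = 4.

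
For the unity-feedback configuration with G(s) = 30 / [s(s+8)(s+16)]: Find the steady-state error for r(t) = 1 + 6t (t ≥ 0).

25.6

The open loop has one pole at the origin → type 1 system. Taking each input component in turn:
  • 1: tracked with zero error.
  • 6t: e_ss = 6/K_v with K_v=15/64 → 25.6.
Total e_ss = 25.6.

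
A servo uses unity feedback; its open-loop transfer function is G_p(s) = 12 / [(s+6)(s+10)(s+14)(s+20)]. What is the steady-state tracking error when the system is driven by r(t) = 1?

1400/1401

G_p(s) has no factors of s in the denominator, so the system is type 0.
K_p = lim_{s→0} G_p(s) = 12 / (6·10·14·20) = 1/1400.
e_ss = 1/(1 + K_p) = 1/(1401/1400) = 1400/1401.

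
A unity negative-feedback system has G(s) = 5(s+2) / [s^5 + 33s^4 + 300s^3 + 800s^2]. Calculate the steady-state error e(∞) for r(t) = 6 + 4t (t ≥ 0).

Lowest-order denominator term is 800s^2, so the open loop has 2 poles at the origin → type 2 system. Taking each input component in turn:
  • 6: tracked with zero error.
  • 4t: tracked with zero error.
Total e_ss = 0.

0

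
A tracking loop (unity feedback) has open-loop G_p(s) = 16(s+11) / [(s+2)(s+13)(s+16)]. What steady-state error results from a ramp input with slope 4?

The open loop has no poles at the origin → type 0 system.
K_v = lim_{s→0} s·G_p(s) = 0; the steady-state error to this ramp input grows without bound.

infinity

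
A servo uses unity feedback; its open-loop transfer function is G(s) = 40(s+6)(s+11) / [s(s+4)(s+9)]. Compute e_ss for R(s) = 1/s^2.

3/220

G(s) has one factor of s in the denominator, so the system is type 1.
K_v = lim_{s→0} s·G(s) = 40·6·11 / (4·9) = 220/3.
e_ss = 1/K_v = 1/(220/3) = 3/220.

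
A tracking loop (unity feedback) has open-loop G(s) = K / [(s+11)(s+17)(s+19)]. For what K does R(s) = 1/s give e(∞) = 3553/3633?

System type = 0 (no poles at s=0).
K_p = lim_{s→0} G(s) = K / (11·17·19) = (1/3553)·K.
e_ss = 1/(1 + K_p) = 3553/3633 ⇒ 1 + (1/3553)·K = 3633/3553 ⇒ K = 80.

80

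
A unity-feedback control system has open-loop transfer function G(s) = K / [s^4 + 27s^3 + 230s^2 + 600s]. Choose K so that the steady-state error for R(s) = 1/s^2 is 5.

The denominator has no term below 600s — 1 pole at s=0, type 1.
K_v = lim_{s→0} s·G(s) = K / 600 = (1/600)·K.
e_ss = 1/K_v = 5 ⇒ K_v = 0.2 ⇒ K = 0.2/(1/600) = 120.

120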